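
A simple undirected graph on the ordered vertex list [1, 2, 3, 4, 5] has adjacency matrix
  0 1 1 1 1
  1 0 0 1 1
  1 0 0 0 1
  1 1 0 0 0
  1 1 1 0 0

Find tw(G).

A width-2 tree decomposition is:
Bags: B1 = {1, 2, 5}  B2 = {1, 3, 5}  B3 = {1, 2, 4}
Tree: B1–B2, B1–B3
Every bag has size at most 3, so the width is 3 − 1 = 2 and tw(G) ≤ 2. On the other hand G contains the 3-clique {1, 2, 4}. A clique must lie in a single bag of any decomposition, so no decomposition can have width below 2. Hence tw(G) = 2 exactly.

2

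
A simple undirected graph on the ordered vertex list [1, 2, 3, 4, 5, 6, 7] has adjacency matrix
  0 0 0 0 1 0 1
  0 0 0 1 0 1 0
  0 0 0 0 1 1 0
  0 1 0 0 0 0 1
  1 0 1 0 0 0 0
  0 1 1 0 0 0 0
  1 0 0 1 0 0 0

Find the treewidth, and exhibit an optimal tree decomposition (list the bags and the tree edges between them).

Every bag has size at most 3, so the width is 3 − 1 = 2 and tw(G) ≤ 2. Since 2–4–7–1–5–3–6–2 is a cycle in G, G is not acyclic. Forests are exactly the graphs of treewidth ≤ 1, so tw(G) ≥ 2. Hence tw(G) = 2 exactly.

Treewidth 2.
One such decomposition:
Bags: B1 = {2, 4, 7}  B2 = {1, 2, 7}  B3 = {1, 2, 5}  B4 = {2, 3, 5}  B5 = {2, 3, 6}
Tree: B1–B2, B2–B3, B3–B4, B4–B5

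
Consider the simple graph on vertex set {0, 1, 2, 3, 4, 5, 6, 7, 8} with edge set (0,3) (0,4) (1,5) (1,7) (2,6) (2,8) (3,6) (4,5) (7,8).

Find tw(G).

2

A width-2 tree decomposition is:
Bags: B1 = {1, 7, 8}  B2 = {1, 2, 8}  B3 = {1, 2, 6}  B4 = {1, 3, 6}  B5 = {0, 1, 3}  B6 = {0, 1, 4}  B7 = {1, 4, 5}
Tree: B1–B2, B2–B3, B3–B4, B4–B5, B5–B6, B6–B7
The largest bag has 3 vertices, giving width 2; this decomposition certifies tw(G) ≤ 2. Since 1–7–8–2–6–3–0–4–5–1 is a cycle in G, G is not acyclic. Forests are exactly the graphs of treewidth ≤ 1, so tw(G) ≥ 2. Hence tw(G) = 2 exactly.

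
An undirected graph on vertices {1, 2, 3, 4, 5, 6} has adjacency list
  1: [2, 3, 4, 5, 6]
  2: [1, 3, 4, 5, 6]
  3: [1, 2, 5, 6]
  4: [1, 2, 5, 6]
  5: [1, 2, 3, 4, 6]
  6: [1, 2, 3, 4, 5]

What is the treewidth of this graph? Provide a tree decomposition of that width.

Each bag holds 5 vertices, so the decomposition has width 4, which upper-bounds the treewidth. Conversely, {1, 2, 3, 5, 6} is a clique of size 5, and the vertices of any clique must share a bag in every tree decomposition; so some bag has ≥ 5 vertices and tw(G) ≥ 4. Therefore the treewidth is 4.

Treewidth 4.
One optimal decomposition is:
Bags: B1 = {1, 2, 3, 5, 6}  B2 = {1, 2, 4, 5, 6}
Tree: B1–B2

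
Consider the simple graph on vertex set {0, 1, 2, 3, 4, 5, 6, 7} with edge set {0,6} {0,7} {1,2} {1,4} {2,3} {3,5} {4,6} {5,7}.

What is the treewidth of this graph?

A width-2 tree decomposition is:
Bags: B1 = {0, 6, 7}  B2 = {4, 6, 7}  B3 = {1, 4, 7}  B4 = {1, 2, 7}  B5 = {2, 3, 7}  B6 = {3, 5, 7}
Tree: B1–B2, B2–B3, B3–B4, B4–B5, B5–B6
The largest bag has 3 vertices, giving width 2; this decomposition certifies tw(G) ≤ 2. For the lower bound, G contains the cycle 7–0–6–4–1–2–3–5–7, so G is not a forest; only forests have treewidth ≤ 1, hence tw(G) ≥ 2. The upper and lower bounds meet at 2, so that is the treewidth.

2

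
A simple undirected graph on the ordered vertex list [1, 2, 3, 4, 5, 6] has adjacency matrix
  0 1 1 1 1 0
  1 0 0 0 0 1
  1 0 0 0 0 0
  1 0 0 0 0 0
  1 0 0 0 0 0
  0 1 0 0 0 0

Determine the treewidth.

A width-1 tree decomposition is:
Bags: B1 = {1, 3}  B2 = {1, 2}  B3 = {1, 5}  B4 = {2, 6}  B5 = {1, 4}
Tree: B1–B2, B1–B3, B2–B4, B2–B5
Every bag has size at most 2, so the width is 2 − 1 = 1 and tw(G) ≤ 1. Since G has at least one edge (e.g. 1–3), it is not an edgeless graph, so tw(G) ≥ 1. Combining the bounds, tw(G) = 1.

1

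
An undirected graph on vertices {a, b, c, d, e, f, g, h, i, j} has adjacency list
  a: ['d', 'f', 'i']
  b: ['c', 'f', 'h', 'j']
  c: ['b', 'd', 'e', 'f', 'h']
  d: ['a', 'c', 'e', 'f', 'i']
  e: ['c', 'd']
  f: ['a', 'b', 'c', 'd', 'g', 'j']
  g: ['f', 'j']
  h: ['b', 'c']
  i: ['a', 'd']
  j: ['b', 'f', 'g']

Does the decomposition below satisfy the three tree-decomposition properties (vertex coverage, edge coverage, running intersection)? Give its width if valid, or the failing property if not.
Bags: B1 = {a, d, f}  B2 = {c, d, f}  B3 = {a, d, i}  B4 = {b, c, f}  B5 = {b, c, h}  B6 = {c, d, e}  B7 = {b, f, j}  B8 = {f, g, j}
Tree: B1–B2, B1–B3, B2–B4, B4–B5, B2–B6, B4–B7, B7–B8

Checking the three conditions: (i) the bags cover all of {a, b, c, d, e, f, g, h, i, j}; (ii) for each edge, some bag contains both endpoints; (iii) the bags containing any fixed vertex form a subtree. All hold, so the decomposition is valid with width 3 − 1 = 2.

Yes; width 2.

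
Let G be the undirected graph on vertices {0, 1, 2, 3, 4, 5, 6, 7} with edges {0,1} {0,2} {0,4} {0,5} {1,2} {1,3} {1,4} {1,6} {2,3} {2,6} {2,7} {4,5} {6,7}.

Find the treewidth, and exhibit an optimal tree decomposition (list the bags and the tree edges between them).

Every bag has size at most 3, so the width is 3 − 1 = 2 and tw(G) ≤ 2. On the other hand G contains the 3-clique {0, 1, 2}. A clique must lie in a single bag of any decomposition, so no decomposition can have width below 2. Combining the bounds, tw(G) = 2.

Treewidth 2.
One such decomposition:
Bags: B1 = {1, 2, 3}  B2 = {1, 2, 6}  B3 = {0, 1, 2}  B4 = {0, 1, 4}  B5 = {0, 4, 5}  B6 = {2, 6, 7}
Tree: B1–B2, B2–B3, B3–B4, B4–B5, B2–B6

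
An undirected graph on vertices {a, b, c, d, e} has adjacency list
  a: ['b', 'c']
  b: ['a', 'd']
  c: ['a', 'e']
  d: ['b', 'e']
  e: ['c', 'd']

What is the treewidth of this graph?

A width-2 tree decomposition is:
Bags: B1 = {a, c, e}  B2 = {a, b, e}  B3 = {b, d, e}
Tree: B1–B2, B2–B3
The largest bag has 3 vertices, giving width 2; this decomposition certifies tw(G) ≤ 2. The edges e–c–a–b–d–e form a cycle, so G is not a tree and its treewidth is at least 2. Hence tw(G) = 2 exactly.

2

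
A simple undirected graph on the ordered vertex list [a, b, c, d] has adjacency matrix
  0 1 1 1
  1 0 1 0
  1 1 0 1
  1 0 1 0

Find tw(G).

2

A width-2 tree decomposition is:
Bags: B1 = {a, b, c}  B2 = {a, c, d}
Tree: B1–B2
Every bag has size at most 3, so the width is 3 − 1 = 2 and tw(G) ≤ 2. On the other hand G contains the 3-clique {a, c, d}. A clique must lie in a single bag of any decomposition, so no decomposition can have width below 2. Combining the bounds, tw(G) = 2.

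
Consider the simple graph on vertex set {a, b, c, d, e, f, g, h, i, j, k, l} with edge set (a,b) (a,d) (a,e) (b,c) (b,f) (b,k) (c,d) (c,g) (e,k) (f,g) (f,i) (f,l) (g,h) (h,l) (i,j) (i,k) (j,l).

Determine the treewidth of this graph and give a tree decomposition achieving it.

Treewidth 3.
Bags: B1 = {h, i, j, l}  B2 = {f, h, i, l}  B3 = {f, g, h, i}  B4 = {f, g, i, k}  B5 = {b, f, g, k}  B6 = {b, c, g, k}  B7 = {b, c, e, k}  B8 = {a, b, c, e}  B9 = {a, c, d, e}
Tree: B1–B2, B2–B3, B3–B4, B4–B5, B5–B6, B6–B7, B7–B8, B8–B9

Every bag has size at most 4, so the width is 4 − 1 = 3 and tw(G) ≤ 3. For the lower bound: the 4 vertex sets {h,j,l}, {i}, {f}, {b,c,g,k} are disjoint, each induces a connected subgraph, and every pair is joined by at least one edge of G. Contracting each set to a single vertex therefore yields K_{4} as a minor, and since treewidth is minor-monotone, tw(G) ≥ tw(K_{4}) = 3. Combining the bounds, tw(G) = 3.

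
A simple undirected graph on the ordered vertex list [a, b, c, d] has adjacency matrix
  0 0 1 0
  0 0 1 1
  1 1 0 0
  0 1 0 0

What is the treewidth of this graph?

1

A width-1 tree decomposition is:
Bags: B1 = {b, d}  B2 = {b, c}  B3 = {a, c}
Tree: B1–B2, B2–B3
The largest bag has 2 vertices, giving width 1; this decomposition certifies tw(G) ≤ 1. Any graph with an edge has treewidth ≥ 1, and G has the edge b–d. The upper and lower bounds meet at 1, so that is the treewidth.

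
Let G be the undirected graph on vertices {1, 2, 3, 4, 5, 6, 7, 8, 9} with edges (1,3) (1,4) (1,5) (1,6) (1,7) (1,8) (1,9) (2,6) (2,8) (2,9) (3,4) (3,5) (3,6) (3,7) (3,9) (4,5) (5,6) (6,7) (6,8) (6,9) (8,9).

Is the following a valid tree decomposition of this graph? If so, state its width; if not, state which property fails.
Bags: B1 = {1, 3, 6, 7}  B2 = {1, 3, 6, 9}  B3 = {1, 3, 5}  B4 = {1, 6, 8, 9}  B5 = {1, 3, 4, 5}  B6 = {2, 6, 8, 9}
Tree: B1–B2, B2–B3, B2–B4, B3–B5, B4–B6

No — edge (6,5) lies in no bag.

A tree decomposition must satisfy three properties: every vertex lies in some bag; for every edge, both endpoints lie together in some bag; and for every vertex, the bags containing it form a connected subtree. Here edge (6,5) lies in no bag, so the decomposition is invalid.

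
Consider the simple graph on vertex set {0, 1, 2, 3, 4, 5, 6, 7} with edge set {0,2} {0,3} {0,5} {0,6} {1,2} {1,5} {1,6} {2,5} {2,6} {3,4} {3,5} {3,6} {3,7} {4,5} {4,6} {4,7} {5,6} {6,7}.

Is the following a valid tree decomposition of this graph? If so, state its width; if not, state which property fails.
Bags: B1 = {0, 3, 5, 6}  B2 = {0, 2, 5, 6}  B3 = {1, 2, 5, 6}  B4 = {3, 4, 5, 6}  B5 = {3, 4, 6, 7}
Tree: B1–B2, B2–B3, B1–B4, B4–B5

Yes; width 3.

Every vertex of G appears in some bag (union = {0, 1, 2, 3, 4, 5, 6, 7}); every edge is covered by a bag; and for each vertex v the set of bags containing v is connected in the bag tree. The decomposition is therefore valid. The largest bag has 4 vertices, so the width is 3.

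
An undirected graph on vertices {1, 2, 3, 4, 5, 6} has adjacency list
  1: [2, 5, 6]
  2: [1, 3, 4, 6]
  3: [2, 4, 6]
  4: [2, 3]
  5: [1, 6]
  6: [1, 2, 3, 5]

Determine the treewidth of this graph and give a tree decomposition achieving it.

Treewidth 2.
One such decomposition:
Bags: B1 = {1, 2, 6}  B2 = {2, 3, 6}  B3 = {1, 5, 6}  B4 = {2, 3, 4}
Tree: B1–B2, B1–B3, B2–B4

The largest bag has 3 vertices, giving width 2; this decomposition certifies tw(G) ≤ 2. For the lower bound, the 3 vertices {1, 2, 6} are pairwise adjacent, and any tree decomposition puts a clique entirely inside one bag — forcing width ≥ 2. The upper and lower bounds meet at 2, so that is the treewidth.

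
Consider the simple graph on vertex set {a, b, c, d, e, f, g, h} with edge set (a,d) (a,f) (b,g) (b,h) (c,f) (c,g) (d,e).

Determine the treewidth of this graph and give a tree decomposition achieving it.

Treewidth 1.
Bags: B1 = {d, e}  B2 = {a, d}  B3 = {a, f}  B4 = {c, f}  B5 = {c, g}  B6 = {b, g}  B7 = {b, h}
Tree: B1–B2, B2–B3, B3–B4, B4–B5, B5–B6, B6–B7

The largest bag has 2 vertices, giving width 1; this decomposition certifies tw(G) ≤ 1. Any graph with an edge has treewidth ≥ 1, and G has the edge e–d. Combining the bounds, tw(G) = 1.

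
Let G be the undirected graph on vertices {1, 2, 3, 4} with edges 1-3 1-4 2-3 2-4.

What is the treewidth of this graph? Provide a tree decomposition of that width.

Every bag has size at most 3, so the width is 3 − 1 = 2 and tw(G) ≤ 2. For the lower bound, G contains the cycle 2–4–1–3–2, so G is not a forest; only forests have treewidth ≤ 1, hence tw(G) ≥ 2. The upper and lower bounds meet at 2, so that is the treewidth.

Treewidth 2.
One such decomposition:
Bags: B1 = {1, 2, 4}  B2 = {1, 2, 3}
Tree: B1–B2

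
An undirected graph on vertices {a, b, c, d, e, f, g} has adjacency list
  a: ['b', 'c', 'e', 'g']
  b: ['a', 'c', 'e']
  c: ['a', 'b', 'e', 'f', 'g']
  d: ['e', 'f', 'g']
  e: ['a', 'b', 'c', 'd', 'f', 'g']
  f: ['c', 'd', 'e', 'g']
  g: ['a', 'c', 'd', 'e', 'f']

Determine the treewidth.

3

A width-3 tree decomposition is:
Bags: B1 = {a, c, e, g}  B2 = {a, b, c, e}  B3 = {c, e, f, g}  B4 = {d, e, f, g}
Tree: B1–B2, B1–B3, B3–B4
Every bag has size at most 4, so the width is 4 − 1 = 3 and tw(G) ≤ 3. On the other hand G contains the 4-clique {d, e, f, g}. A clique must lie in a single bag of any decomposition, so no decomposition can have width below 3. Therefore the treewidth is 3.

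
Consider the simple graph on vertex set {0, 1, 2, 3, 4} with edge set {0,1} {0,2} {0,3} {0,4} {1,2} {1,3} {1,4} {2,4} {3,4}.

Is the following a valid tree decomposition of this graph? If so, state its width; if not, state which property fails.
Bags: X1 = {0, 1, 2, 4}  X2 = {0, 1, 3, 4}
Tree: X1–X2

Vertex coverage: the bags together contain {0, 1, 2, 3, 4}, the full vertex set. Edge coverage: each edge of G has both endpoints in at least one bag. Running intersection: for every vertex, the bags containing it form a connected subtree. All three properties hold, so this is a valid tree decomposition of width max|bag| − 1 = 3, and hence tw(G) ≤ 3.

Yes; width 3.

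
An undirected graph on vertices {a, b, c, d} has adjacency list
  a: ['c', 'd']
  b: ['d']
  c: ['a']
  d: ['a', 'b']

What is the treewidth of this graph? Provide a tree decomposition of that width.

Treewidth 1.
One such decomposition:
Bags: B1 = {a, d}  B2 = {b, d}  B3 = {a, c}
Tree: B1–B2, B1–B3

Each bag holds 2 vertices, so the decomposition has width 1, which upper-bounds the treewidth. G has an edge, so its treewidth is at least 1. The upper and lower bounds meet at 1, so that is the treewidth.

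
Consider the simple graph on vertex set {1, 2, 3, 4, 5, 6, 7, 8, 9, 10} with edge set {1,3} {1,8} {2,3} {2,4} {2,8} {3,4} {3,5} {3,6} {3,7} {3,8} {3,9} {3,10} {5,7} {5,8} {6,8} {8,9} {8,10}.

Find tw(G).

A width-2 tree decomposition is:
Bags: B1 = {2, 3, 8}  B2 = {3, 6, 8}  B3 = {3, 5, 8}  B4 = {3, 8, 10}  B5 = {3, 5, 7}  B6 = {1, 3, 8}  B7 = {2, 3, 4}  B8 = {3, 8, 9}
Tree: B1–B2, B2–B3, B2–B4, B3–B5, B2–B6, B1–B7, B3–B8
The largest bag has 3 vertices, giving width 2; this decomposition certifies tw(G) ≤ 2. For the lower bound, the 3 vertices {1, 3, 8} are pairwise adjacent, and any tree decomposition puts a clique entirely inside one bag — forcing width ≥ 2. Combining the bounds, tw(G) = 2.

2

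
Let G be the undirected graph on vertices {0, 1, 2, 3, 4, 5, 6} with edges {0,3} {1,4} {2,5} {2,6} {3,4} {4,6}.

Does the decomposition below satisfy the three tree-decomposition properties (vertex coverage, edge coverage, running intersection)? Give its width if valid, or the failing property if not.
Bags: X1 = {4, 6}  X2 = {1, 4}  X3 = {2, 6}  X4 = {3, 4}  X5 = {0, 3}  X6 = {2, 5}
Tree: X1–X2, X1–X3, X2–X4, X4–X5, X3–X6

Yes; width 1.

Checking the three conditions: (i) the bags cover all of {0, 1, 2, 3, 4, 5, 6}; (ii) for each edge, some bag contains both endpoints; (iii) the bags containing any fixed vertex form a subtree. All hold, so the decomposition is valid with width 2 − 1 = 1.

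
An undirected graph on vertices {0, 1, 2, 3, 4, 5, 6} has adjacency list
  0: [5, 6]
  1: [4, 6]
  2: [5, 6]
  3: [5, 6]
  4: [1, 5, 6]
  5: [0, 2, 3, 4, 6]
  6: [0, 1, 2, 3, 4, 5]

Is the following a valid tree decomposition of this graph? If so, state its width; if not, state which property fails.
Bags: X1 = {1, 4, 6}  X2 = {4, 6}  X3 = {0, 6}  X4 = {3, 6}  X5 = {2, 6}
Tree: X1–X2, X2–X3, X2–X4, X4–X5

A tree decomposition must satisfy three properties: every vertex lies in some bag; for every edge, both endpoints lie together in some bag; and for every vertex, the bags containing it form a connected subtree. Here vertex 5 appears in no bag, so the decomposition is invalid.

No — vertex 5 appears in no bag.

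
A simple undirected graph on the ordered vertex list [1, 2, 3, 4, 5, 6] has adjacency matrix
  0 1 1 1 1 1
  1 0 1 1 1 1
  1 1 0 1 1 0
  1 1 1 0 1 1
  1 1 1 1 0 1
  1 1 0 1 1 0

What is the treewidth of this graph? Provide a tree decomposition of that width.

Each bag holds 5 vertices, so the decomposition has width 4, which upper-bounds the treewidth. Conversely, {1, 2, 3, 4, 5} is a clique of size 5, and the vertices of any clique must share a bag in every tree decomposition; so some bag has ≥ 5 vertices and tw(G) ≥ 4. Combining the bounds, tw(G) = 4.

Treewidth 4.
One such decomposition:
Bags: B1 = {1, 2, 4, 5, 6}  B2 = {1, 2, 3, 4, 5}
Tree: B1–B2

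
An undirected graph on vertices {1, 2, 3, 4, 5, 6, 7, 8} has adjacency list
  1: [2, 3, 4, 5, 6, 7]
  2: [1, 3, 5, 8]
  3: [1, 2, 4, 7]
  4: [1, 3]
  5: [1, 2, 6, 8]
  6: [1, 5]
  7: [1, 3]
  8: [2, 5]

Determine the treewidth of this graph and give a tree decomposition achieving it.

Treewidth 2.
One such decomposition:
Bags: B1 = {1, 2, 5}  B2 = {1, 2, 3}  B3 = {1, 3, 7}  B4 = {2, 5, 8}  B5 = {1, 5, 6}  B6 = {1, 3, 4}
Tree: B1–B2, B2–B3, B1–B4, B1–B5, B2–B6

Every bag has size at most 3, so the width is 3 − 1 = 2 and tw(G) ≤ 2. Conversely, {2, 5, 8} is a clique of size 3, and the vertices of any clique must share a bag in every tree decomposition; so some bag has ≥ 3 vertices and tw(G) ≥ 2. Hence tw(G) = 2 exactly.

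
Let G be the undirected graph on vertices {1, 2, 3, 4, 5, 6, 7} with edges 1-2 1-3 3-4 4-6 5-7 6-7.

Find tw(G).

A width-1 tree decomposition is:
Bags: B1 = {1, 2}  B2 = {1, 3}  B3 = {3, 4}  B4 = {4, 6}  B5 = {6, 7}  B6 = {5, 7}
Tree: B1–B2, B2–B3, B3–B4, B4–B5, B5–B6
Every bag has size at most 2, so the width is 2 − 1 = 1 and tw(G) ≤ 1. Any graph with an edge has treewidth ≥ 1, and G has the edge 2–1. Combining the bounds, tw(G) = 1.

1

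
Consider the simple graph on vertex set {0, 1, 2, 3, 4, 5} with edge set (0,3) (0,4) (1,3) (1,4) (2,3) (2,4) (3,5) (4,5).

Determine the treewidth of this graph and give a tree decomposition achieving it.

Each bag holds 3 vertices, so the decomposition has width 2, which upper-bounds the treewidth. For the lower bound, G contains the cycle 3–2–4–5–3, so G is not a forest; only forests have treewidth ≤ 1, hence tw(G) ≥ 2. Hence tw(G) = 2 exactly.

Treewidth 2.
One optimal decomposition is:
Bags: B1 = {2, 3, 4}  B2 = {3, 4, 5}  B3 = {1, 3, 4}  B4 = {0, 3, 4}
Tree: B1–B2, B2–B3, B3–B4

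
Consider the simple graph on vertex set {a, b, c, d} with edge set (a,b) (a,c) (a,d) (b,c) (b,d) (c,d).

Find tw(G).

3

A width-3 tree decomposition is:
Bags: B1 = {a, b, c, d}
Tree: (single bag)
With just one bag of size 4, the width is 4 − 1 = 3, so tw(G) ≤ 3. Conversely, {a, b, c, d} is a clique of size 4, and the vertices of any clique must share a bag in every tree decomposition; so some bag has ≥ 4 vertices and tw(G) ≥ 3. Hence tw(G) = 3 exactly.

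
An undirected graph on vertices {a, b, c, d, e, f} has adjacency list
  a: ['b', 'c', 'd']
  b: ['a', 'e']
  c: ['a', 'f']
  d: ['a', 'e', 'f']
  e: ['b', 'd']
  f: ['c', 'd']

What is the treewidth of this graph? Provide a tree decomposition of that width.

Treewidth 2.
Bags: B1 = {a, c, f}  B2 = {a, d, f}  B3 = {a, b, d}  B4 = {b, d, e}
Tree: B1–B2, B2–B3, B3–B4

Each bag holds 3 vertices, so the decomposition has width 2, which upper-bounds the treewidth. Since c–f–d–a–c is a cycle in G, G is not acyclic. Forests are exactly the graphs of treewidth ≤ 1, so tw(G) ≥ 2. Hence tw(G) = 2 exactly.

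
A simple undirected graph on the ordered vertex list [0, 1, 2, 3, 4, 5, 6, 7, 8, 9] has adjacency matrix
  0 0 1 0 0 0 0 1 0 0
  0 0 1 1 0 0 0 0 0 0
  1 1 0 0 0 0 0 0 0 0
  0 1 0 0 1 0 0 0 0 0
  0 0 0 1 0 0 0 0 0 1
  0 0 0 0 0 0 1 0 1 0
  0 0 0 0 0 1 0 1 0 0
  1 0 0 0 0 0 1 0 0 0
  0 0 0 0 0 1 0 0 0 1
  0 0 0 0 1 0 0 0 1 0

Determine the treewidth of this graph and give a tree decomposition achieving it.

Treewidth 2.
Bags: B1 = {3, 4, 9}  B2 = {1, 3, 9}  B3 = {1, 2, 9}  B4 = {0, 2, 9}  B5 = {0, 7, 9}  B6 = {6, 7, 9}  B7 = {5, 6, 9}  B8 = {5, 8, 9}
Tree: B1–B2, B2–B3, B3–B4, B4–B5, B5–B6, B6–B7, B7–B8

Every bag has size at most 3, so the width is 3 − 1 = 2 and tw(G) ≤ 2. For the lower bound, G contains the cycle 9–4–3–1–2–0–7–6–5–8–9, so G is not a forest; only forests have treewidth ≤ 1, hence tw(G) ≥ 2. The upper and lower bounds meet at 2, so that is the treewidth.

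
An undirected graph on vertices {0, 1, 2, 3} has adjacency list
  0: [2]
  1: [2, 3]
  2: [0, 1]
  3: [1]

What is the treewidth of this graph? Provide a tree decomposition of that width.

Treewidth 1.
One optimal decomposition is:
Bags: B1 = {1, 2}  B2 = {0, 2}  B3 = {1, 3}
Tree: B1–B2, B1–B3

The largest bag has 2 vertices, giving width 1; this decomposition certifies tw(G) ≤ 1. G has an edge, so its treewidth is at least 1. Therefore the treewidth is 1.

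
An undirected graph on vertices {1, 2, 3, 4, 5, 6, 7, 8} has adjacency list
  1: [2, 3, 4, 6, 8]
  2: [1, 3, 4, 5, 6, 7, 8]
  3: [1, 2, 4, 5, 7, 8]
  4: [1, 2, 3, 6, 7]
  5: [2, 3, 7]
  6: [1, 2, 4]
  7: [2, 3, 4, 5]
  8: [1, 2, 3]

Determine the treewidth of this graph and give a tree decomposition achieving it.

The largest bag has 4 vertices, giving width 3; this decomposition certifies tw(G) ≤ 3. On the other hand G contains the 4-clique {1, 2, 3, 8}. A clique must lie in a single bag of any decomposition, so no decomposition can have width below 3. Combining the bounds, tw(G) = 3.

Treewidth 3.
One optimal decomposition is:
Bags: B1 = {1, 2, 3, 4}  B2 = {2, 3, 4, 7}  B3 = {1, 2, 3, 8}  B4 = {2, 3, 5, 7}  B5 = {1, 2, 4, 6}
Tree: B1–B2, B1–B3, B2–B4, B1–B5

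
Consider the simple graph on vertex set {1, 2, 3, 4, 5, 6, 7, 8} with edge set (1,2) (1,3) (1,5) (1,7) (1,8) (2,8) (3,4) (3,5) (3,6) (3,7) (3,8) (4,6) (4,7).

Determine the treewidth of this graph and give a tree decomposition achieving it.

Every bag has size at most 3, so the width is 3 − 1 = 2 and tw(G) ≤ 2. For the lower bound, the 3 vertices {1, 2, 8} are pairwise adjacent, and any tree decomposition puts a clique entirely inside one bag — forcing width ≥ 2. The upper and lower bounds meet at 2, so that is the treewidth.

Treewidth 2.
Bags: B1 = {1, 3, 8}  B2 = {1, 3, 7}  B3 = {1, 2, 8}  B4 = {3, 4, 7}  B5 = {1, 3, 5}  B6 = {3, 4, 6}
Tree: B1–B2, B1–B3, B2–B4, B2–B5, B4–B6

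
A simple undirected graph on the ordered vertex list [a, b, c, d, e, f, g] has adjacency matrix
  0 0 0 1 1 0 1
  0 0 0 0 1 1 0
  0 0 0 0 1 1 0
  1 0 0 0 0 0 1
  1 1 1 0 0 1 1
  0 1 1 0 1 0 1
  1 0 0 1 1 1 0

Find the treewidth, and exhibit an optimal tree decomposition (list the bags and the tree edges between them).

Every bag has size at most 3, so the width is 3 − 1 = 2 and tw(G) ≤ 2. For the lower bound, the 3 vertices {a, d, g} are pairwise adjacent, and any tree decomposition puts a clique entirely inside one bag — forcing width ≥ 2. Hence tw(G) = 2 exactly.

Treewidth 2.
One optimal decomposition is:
Bags: B1 = {e, f, g}  B2 = {a, e, g}  B3 = {b, e, f}  B4 = {a, d, g}  B5 = {c, e, f}
Tree: B1–B2, B1–B3, B2–B4, B1–B5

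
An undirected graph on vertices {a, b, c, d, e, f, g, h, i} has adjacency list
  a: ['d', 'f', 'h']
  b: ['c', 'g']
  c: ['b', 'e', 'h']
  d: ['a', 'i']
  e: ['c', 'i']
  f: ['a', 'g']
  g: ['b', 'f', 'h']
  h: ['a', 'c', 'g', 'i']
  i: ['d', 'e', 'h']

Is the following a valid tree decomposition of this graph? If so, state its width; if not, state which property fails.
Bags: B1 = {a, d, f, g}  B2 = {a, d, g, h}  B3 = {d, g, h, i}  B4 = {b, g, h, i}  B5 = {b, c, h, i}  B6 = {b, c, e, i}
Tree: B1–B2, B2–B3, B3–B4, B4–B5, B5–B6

Vertex coverage: the bags together contain {a, b, c, d, e, f, g, h, i}, the full vertex set. Edge coverage: each edge of G has both endpoints in at least one bag. Running intersection: for every vertex, the bags containing it form a connected subtree. All three properties hold, so this is a valid tree decomposition of width max|bag| − 1 = 3, and hence tw(G) ≤ 3.

Yes; width 3.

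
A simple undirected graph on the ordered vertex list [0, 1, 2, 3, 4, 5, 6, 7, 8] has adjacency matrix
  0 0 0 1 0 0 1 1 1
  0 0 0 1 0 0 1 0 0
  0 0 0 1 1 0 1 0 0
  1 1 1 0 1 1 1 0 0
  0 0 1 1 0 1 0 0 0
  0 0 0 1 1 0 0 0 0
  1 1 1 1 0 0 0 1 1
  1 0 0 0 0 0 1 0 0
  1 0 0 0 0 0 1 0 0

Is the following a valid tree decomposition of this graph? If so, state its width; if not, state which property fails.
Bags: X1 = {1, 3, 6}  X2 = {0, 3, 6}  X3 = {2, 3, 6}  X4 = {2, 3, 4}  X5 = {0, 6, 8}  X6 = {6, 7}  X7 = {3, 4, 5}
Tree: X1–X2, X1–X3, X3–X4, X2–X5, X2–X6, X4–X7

No — edge (0,7) lies in no bag.

A tree decomposition must satisfy three properties: every vertex lies in some bag; for every edge, both endpoints lie together in some bag; and for every vertex, the bags containing it form a connected subtree. Here edge (0,7) lies in no bag, so the decomposition is invalid.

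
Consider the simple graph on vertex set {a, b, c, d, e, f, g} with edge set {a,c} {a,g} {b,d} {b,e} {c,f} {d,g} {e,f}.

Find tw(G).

2

A width-2 tree decomposition is:
Bags: B1 = {b, d, g}  B2 = {b, e, g}  B3 = {e, f, g}  B4 = {c, f, g}  B5 = {a, c, g}
Tree: B1–B2, B2–B3, B3–B4, B4–B5
The largest bag has 3 vertices, giving width 2; this decomposition certifies tw(G) ≤ 2. For the lower bound, G contains the cycle g–d–b–e–f–c–a–g, so G is not a forest; only forests have treewidth ≤ 1, hence tw(G) ≥ 2. Hence tw(G) = 2 exactly.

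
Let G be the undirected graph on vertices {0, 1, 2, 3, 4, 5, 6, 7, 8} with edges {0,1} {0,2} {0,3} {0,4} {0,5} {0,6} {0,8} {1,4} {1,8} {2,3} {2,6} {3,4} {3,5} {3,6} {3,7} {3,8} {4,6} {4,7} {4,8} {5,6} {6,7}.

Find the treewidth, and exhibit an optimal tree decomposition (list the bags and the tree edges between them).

Each bag holds 4 vertices, so the decomposition has width 3, which upper-bounds the treewidth. For the lower bound, the 4 vertices {0, 1, 4, 8} are pairwise adjacent, and any tree decomposition puts a clique entirely inside one bag — forcing width ≥ 3. The upper and lower bounds meet at 3, so that is the treewidth.

Treewidth 3.
One optimal decomposition is:
Bags: B1 = {0, 3, 4, 6}  B2 = {0, 3, 4, 8}  B3 = {0, 1, 4, 8}  B4 = {0, 2, 3, 6}  B5 = {3, 4, 6, 7}  B6 = {0, 3, 5, 6}
Tree: B1–B2, B2–B3, B1–B4, B1–B5, B1–B6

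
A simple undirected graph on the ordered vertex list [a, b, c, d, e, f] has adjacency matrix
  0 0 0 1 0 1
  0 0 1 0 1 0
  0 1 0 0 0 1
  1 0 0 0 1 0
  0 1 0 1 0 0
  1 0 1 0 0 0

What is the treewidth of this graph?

A width-2 tree decomposition is:
Bags: B1 = {b, d, e}  B2 = {b, c, d}  B3 = {c, d, f}  B4 = {a, d, f}
Tree: B1–B2, B2–B3, B3–B4
The largest bag has 3 vertices, giving width 2; this decomposition certifies tw(G) ≤ 2. Since d–e–b–c–f–a–d is a cycle in G, G is not acyclic. Forests are exactly the graphs of treewidth ≤ 1, so tw(G) ≥ 2. Hence tw(G) = 2 exactly.

2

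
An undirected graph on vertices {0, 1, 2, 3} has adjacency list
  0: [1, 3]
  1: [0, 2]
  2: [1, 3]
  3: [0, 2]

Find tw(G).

2

A width-2 tree decomposition is:
Bags: B1 = {0, 1, 2}  B2 = {0, 2, 3}
Tree: B1–B2
The largest bag has 3 vertices, giving width 2; this decomposition certifies tw(G) ≤ 2. The edges 2–1–0–3–2 form a cycle, so G is not a tree and its treewidth is at least 2. The upper and lower bounds meet at 2, so that is the treewidth.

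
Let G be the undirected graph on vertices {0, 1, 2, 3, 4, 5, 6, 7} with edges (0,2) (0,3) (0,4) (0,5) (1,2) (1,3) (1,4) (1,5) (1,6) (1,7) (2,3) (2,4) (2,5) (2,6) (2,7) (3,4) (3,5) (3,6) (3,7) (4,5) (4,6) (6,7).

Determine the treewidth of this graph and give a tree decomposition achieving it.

Treewidth 4.
One optimal decomposition is:
Bags: B1 = {1, 2, 3, 4, 5}  B2 = {1, 2, 3, 4, 6}  B3 = {1, 2, 3, 6, 7}  B4 = {0, 2, 3, 4, 5}
Tree: B1–B2, B2–B3, B1–B4

Each bag holds 5 vertices, so the decomposition has width 4, which upper-bounds the treewidth. On the other hand G contains the 5-clique {0, 2, 3, 4, 5}. A clique must lie in a single bag of any decomposition, so no decomposition can have width below 4. Therefore the treewidth is 4.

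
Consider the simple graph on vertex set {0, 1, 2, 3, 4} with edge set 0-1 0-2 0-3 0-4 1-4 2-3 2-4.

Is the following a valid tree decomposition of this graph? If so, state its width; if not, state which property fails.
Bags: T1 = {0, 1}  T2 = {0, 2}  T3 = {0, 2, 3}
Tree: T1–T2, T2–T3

A tree decomposition must satisfy three properties: every vertex lies in some bag; for every edge, both endpoints lie together in some bag; and for every vertex, the bags containing it form a connected subtree. Here vertex 4 appears in no bag, so the decomposition is invalid.

No — vertex 4 appears in no bag.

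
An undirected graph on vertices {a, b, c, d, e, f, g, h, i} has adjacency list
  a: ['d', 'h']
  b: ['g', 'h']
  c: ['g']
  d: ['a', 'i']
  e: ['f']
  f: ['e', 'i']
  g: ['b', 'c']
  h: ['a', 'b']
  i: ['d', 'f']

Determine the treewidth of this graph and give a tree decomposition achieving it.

Treewidth 1.
One optimal decomposition is:
Bags: B1 = {e, f}  B2 = {f, i}  B3 = {d, i}  B4 = {a, d}  B5 = {a, h}  B6 = {b, h}  B7 = {b, g}  B8 = {c, g}
Tree: B1–B2, B2–B3, B3–B4, B4–B5, B5–B6, B6–B7, B7–B8

The largest bag has 2 vertices, giving width 1; this decomposition certifies tw(G) ≤ 1. Since G has at least one edge (e.g. e–f), it is not an edgeless graph, so tw(G) ≥ 1. Combining the bounds, tw(G) = 1.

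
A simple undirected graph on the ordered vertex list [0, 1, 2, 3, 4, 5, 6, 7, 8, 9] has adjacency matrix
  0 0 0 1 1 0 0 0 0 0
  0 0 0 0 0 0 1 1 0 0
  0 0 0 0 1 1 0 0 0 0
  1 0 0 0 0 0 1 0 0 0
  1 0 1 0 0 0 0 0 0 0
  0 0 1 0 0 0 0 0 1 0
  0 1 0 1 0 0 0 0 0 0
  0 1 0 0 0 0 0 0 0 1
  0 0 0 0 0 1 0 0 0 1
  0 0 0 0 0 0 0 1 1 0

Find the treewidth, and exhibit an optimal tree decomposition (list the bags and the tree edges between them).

Each bag holds 3 vertices, so the decomposition has width 2, which upper-bounds the treewidth. For the lower bound, G contains the cycle 2–4–0–3–6–1–7–9–8–5–2, so G is not a forest; only forests have treewidth ≤ 1, hence tw(G) ≥ 2. The upper and lower bounds meet at 2, so that is the treewidth.

Treewidth 2.
One optimal decomposition is:
Bags: B1 = {0, 2, 4}  B2 = {0, 2, 3}  B3 = {2, 3, 6}  B4 = {1, 2, 6}  B5 = {1, 2, 7}  B6 = {2, 7, 9}  B7 = {2, 8, 9}  B8 = {2, 5, 8}
Tree: B1–B2, B2–B3, B3–B4, B4–B5, B5–B6, B6–B7, B7–B8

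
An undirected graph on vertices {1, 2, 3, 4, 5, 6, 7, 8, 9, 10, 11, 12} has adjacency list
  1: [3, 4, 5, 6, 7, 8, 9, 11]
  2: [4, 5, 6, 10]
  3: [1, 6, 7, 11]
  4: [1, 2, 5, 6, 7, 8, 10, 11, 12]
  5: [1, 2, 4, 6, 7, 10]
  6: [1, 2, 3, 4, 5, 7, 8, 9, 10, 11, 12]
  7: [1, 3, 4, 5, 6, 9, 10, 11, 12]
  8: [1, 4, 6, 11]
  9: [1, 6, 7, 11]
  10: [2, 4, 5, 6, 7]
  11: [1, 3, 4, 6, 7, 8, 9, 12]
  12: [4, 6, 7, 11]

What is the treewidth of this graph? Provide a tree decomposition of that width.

The largest bag has 5 vertices, giving width 4; this decomposition certifies tw(G) ≤ 4. Conversely, {1, 6, 7, 9, 11} is a clique of size 5, and the vertices of any clique must share a bag in every tree decomposition; so some bag has ≥ 5 vertices and tw(G) ≥ 4. Therefore the treewidth is 4.

Treewidth 4.
Bags: B1 = {1, 3, 6, 7, 11}  B2 = {1, 6, 7, 9, 11}  B3 = {1, 4, 6, 7, 11}  B4 = {1, 4, 5, 6, 7}  B5 = {4, 5, 6, 7, 10}  B6 = {2, 4, 5, 6, 10}  B7 = {1, 4, 6, 8, 11}  B8 = {4, 6, 7, 11, 12}
Tree: B1–B2, B1–B3, B3–B4, B4–B5, B5–B6, B3–B7, B3–B8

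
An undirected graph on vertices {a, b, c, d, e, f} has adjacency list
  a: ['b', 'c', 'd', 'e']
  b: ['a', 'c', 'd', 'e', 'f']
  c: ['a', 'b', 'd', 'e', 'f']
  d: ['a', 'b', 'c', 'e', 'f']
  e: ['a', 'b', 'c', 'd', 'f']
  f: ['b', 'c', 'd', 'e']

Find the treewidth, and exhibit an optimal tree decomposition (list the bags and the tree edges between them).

The largest bag has 5 vertices, giving width 4; this decomposition certifies tw(G) ≤ 4. On the other hand G contains the 5-clique {b, c, d, e, f}. A clique must lie in a single bag of any decomposition, so no decomposition can have width below 4. Hence tw(G) = 4 exactly.

Treewidth 4.
One optimal decomposition is:
Bags: B1 = {a, b, c, d, e}  B2 = {b, c, d, e, f}
Tree: B1–B2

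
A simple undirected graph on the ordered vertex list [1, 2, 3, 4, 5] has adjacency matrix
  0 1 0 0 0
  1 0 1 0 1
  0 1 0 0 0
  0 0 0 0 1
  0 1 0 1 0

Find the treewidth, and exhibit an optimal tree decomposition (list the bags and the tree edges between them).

Treewidth 1.
One such decomposition:
Bags: B1 = {2, 5}  B2 = {1, 2}  B3 = {4, 5}  B4 = {2, 3}
Tree: B1–B2, B1–B3, B1–B4

The largest bag has 2 vertices, giving width 1; this decomposition certifies tw(G) ≤ 1. G has an edge, so its treewidth is at least 1. Therefore the treewidth is 1.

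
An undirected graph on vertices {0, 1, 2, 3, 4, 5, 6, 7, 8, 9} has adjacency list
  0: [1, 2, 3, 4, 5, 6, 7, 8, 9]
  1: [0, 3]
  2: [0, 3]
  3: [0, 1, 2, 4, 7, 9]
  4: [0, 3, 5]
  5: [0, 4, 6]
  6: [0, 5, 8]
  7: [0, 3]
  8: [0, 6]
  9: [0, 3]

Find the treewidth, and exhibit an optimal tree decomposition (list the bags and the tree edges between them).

Treewidth 2.
Bags: B1 = {0, 3, 9}  B2 = {0, 3, 4}  B3 = {0, 4, 5}  B4 = {0, 1, 3}  B5 = {0, 2, 3}  B6 = {0, 5, 6}  B7 = {0, 3, 7}  B8 = {0, 6, 8}
Tree: B1–B2, B2–B3, B2–B4, B4–B5, B3–B6, B2–B7, B6–B8

The largest bag has 3 vertices, giving width 2; this decomposition certifies tw(G) ≤ 2. For the lower bound, the 3 vertices {0, 6, 8} are pairwise adjacent, and any tree decomposition puts a clique entirely inside one bag — forcing width ≥ 2. Therefore the treewidth is 2.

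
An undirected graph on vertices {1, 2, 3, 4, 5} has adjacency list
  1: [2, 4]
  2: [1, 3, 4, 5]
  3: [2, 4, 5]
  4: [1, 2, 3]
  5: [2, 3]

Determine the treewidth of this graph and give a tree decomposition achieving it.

Treewidth 2.
One such decomposition:
Bags: B1 = {2, 3, 4}  B2 = {2, 3, 5}  B3 = {1, 2, 4}
Tree: B1–B2, B1–B3

Every bag has size at most 3, so the width is 3 − 1 = 2 and tw(G) ≤ 2. For the lower bound, the 3 vertices {1, 2, 4} are pairwise adjacent, and any tree decomposition puts a clique entirely inside one bag — forcing width ≥ 2. Therefore the treewidth is 2.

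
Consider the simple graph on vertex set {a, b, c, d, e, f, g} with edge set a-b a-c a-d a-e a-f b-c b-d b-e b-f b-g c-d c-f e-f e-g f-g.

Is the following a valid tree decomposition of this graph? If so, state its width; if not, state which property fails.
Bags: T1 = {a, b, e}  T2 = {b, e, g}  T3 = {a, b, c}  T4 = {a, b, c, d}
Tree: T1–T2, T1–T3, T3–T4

No — vertex f appears in no bag.

A tree decomposition must satisfy three properties: every vertex lies in some bag; for every edge, both endpoints lie together in some bag; and for every vertex, the bags containing it form a connected subtree. Here vertex f appears in no bag, so the decomposition is invalid.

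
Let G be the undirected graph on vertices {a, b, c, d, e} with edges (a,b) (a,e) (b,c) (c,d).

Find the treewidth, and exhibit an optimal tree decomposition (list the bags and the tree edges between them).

Treewidth 1.
One such decomposition:
Bags: B1 = {a, e}  B2 = {a, b}  B3 = {b, c}  B4 = {c, d}
Tree: B1–B2, B2–B3, B3–B4

Each bag holds 2 vertices, so the decomposition has width 1, which upper-bounds the treewidth. Any graph with an edge has treewidth ≥ 1, and G has the edge e–a. Therefore the treewidth is 1.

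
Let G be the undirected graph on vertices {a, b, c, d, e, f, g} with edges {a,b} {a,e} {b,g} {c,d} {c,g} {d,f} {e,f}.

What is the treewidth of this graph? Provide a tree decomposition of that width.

Each bag holds 3 vertices, so the decomposition has width 2, which upper-bounds the treewidth. The edges e–f–d–c–g–b–a–e form a cycle, so G is not a tree and its treewidth is at least 2. The upper and lower bounds meet at 2, so that is the treewidth.

Treewidth 2.
One such decomposition:
Bags: B1 = {d, e, f}  B2 = {c, d, e}  B3 = {c, e, g}  B4 = {b, e, g}  B5 = {a, b, e}
Tree: B1–B2, B2–B3, B3–B4, B4–B5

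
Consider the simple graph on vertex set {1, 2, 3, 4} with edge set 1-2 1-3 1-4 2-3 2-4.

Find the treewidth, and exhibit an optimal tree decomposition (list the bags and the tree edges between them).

Treewidth 2.
One optimal decomposition is:
Bags: B1 = {1, 2, 3}  B2 = {1, 2, 4}
Tree: B1–B2

Each bag holds 3 vertices, so the decomposition has width 2, which upper-bounds the treewidth. Conversely, {1, 2, 3} is a clique of size 3, and the vertices of any clique must share a bag in every tree decomposition; so some bag has ≥ 3 vertices and tw(G) ≥ 2. The upper and lower bounds meet at 2, so that is the treewidth.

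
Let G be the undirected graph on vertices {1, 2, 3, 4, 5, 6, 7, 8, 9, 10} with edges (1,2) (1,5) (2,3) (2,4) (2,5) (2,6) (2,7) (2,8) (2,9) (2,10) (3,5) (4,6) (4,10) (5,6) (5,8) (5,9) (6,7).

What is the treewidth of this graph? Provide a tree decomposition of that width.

Treewidth 2.
One optimal decomposition is:
Bags: B1 = {2, 6, 7}  B2 = {2, 4, 6}  B3 = {2, 5, 6}  B4 = {2, 5, 9}  B5 = {2, 5, 8}  B6 = {2, 4, 10}  B7 = {2, 3, 5}  B8 = {1, 2, 5}
Tree: B1–B2, B1–B3, B3–B4, B3–B5, B2–B6, B5–B7, B4–B8

Every bag has size at most 3, so the width is 3 − 1 = 2 and tw(G) ≤ 2. On the other hand G contains the 3-clique {2, 4, 10}. A clique must lie in a single bag of any decomposition, so no decomposition can have width below 2. Hence tw(G) = 2 exactly.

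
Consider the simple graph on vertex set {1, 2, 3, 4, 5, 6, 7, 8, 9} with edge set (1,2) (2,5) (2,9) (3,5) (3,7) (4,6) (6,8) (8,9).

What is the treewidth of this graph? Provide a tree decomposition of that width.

Treewidth 1.
One such decomposition:
Bags: B1 = {8, 9}  B2 = {2, 9}  B3 = {2, 5}  B4 = {1, 2}  B5 = {3, 5}  B6 = {3, 7}  B7 = {6, 8}  B8 = {4, 6}
Tree: B1–B2, B2–B3, B2–B4, B3–B5, B5–B6, B1–B7, B7–B8

Every bag has size at most 2, so the width is 2 − 1 = 1 and tw(G) ≤ 1. Since G has at least one edge (e.g. 9–8), it is not an edgeless graph, so tw(G) ≥ 1. Therefore the treewidth is 1.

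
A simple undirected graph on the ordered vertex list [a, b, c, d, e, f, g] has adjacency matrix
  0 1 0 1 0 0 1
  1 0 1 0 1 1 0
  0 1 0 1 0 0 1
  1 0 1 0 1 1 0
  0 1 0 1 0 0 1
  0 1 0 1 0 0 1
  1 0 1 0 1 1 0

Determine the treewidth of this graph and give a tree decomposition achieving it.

Treewidth 3.
One optimal decomposition is:
Bags: B1 = {b, c, d, g}  B2 = {b, d, e, g}  B3 = {a, b, d, g}  B4 = {b, d, f, g}
Tree: B1–B2, B2–B3, B3–B4

Each bag holds 4 vertices, so the decomposition has width 3, which upper-bounds the treewidth. For the lower bound: the 4 vertex sets {c,g}, {d,e}, {b}, {a} are disjoint, each induces a connected subgraph, and every pair is joined by at least one edge of G. Contracting each set to a single vertex therefore yields K_{4} as a minor, and since treewidth is minor-monotone, tw(G) ≥ tw(K_{4}) = 3. The upper and lower bounds meet at 3, so that is the treewidth.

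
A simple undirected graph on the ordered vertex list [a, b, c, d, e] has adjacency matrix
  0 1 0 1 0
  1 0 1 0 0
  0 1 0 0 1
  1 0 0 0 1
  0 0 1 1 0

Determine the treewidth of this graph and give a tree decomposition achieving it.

Every bag has size at most 3, so the width is 3 − 1 = 2 and tw(G) ≤ 2. For the lower bound, G contains the cycle e–c–b–a–d–e, so G is not a forest; only forests have treewidth ≤ 1, hence tw(G) ≥ 2. Therefore the treewidth is 2.

Treewidth 2.
Bags: B1 = {b, c, e}  B2 = {a, b, e}  B3 = {a, d, e}
Tree: B1–B2, B2–B3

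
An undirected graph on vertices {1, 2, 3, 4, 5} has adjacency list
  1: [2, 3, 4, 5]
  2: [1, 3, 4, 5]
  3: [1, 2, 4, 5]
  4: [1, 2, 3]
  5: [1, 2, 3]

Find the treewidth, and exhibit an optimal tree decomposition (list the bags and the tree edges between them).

Each bag holds 4 vertices, so the decomposition has width 3, which upper-bounds the treewidth. On the other hand G contains the 4-clique {1, 2, 3, 4}. A clique must lie in a single bag of any decomposition, so no decomposition can have width below 3. Hence tw(G) = 3 exactly.

Treewidth 3.
One optimal decomposition is:
Bags: B1 = {1, 2, 3, 5}  B2 = {1, 2, 3, 4}
Tree: B1–B2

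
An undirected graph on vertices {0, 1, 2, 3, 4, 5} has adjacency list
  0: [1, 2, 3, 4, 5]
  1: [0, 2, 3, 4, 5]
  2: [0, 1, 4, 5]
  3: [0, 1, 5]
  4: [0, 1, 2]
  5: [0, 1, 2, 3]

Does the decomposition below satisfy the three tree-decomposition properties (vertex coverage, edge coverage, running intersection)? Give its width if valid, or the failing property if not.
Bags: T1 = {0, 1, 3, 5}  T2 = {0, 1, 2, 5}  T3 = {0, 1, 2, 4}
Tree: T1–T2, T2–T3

Checking the three conditions: (i) the bags cover all of {0, 1, 2, 3, 4, 5}; (ii) for each edge, some bag contains both endpoints; (iii) the bags containing any fixed vertex form a subtree. All hold, so the decomposition is valid with width 4 − 1 = 3.

Yes; width 3.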